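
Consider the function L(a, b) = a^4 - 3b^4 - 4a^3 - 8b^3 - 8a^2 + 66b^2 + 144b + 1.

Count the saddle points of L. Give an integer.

L separates as a function of a plus a function of b, so ∇L=0 decouples.
∂L/∂a = 4a(a - 4)(a + 1) = 0 at a ∈ {-1, 0, 4}; ∂L/∂b = -12(b - 3)(b + 1)(b + 4) = 0 at b ∈ {-4, -1, 3}.
The Hessian is diagonal: diag(L_aa, L_bb). Second derivatives: L_aa(-1)=20, L_aa(0)=-16, L_aa(4)=80; L_bb(-4)=-252, L_bb(-1)=144, L_bb(3)=-336.
Saddle points occur where the two diagonal entries have opposite signs: (-1, -4), (-1, 3), (0, -1), (4, -4), (4, 3). Count: 5.

5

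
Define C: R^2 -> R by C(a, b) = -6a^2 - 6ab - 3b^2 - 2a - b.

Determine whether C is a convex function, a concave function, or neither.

C is quadratic, so its Hessian is the constant matrix H = [[-12, -6], [-6, -6]].
det(H) = 36, tr(H) = -18.
det(H) > 0 and tr(H) < 0, so H is negative definite everywhere: concave.

concave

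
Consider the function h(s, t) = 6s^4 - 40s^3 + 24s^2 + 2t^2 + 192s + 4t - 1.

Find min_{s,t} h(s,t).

-125

h(s,t) separates as P(s) + Q(t) − 1, so its minimum is min P + min Q − 1.
P'(s) = 24(s - 4)(s - 2)(s + 1) vanishes at s ∈ {-1, 2, 4}; Q'(t) = 4(t + 1) vanishes at t ∈ {-1}.
Local minima of P (where P''>0): P(-1)=-122, P(4)=128. Local minima of Q: Q(-1)=-2.
So the global minimum of h is P(-1) + Q(-1) − 1 = -122 − 2 − 1 = -125, attained at (-1, -1).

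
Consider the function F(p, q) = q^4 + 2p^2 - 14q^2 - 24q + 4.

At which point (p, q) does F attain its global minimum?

F(p,q) separates as A(p) + B(q) + 4, so its minimum is min A + min B + 4.
A'(p) = 4p vanishes at p ∈ {0}; B'(q) = 4(q - 3)(q + 1)(q + 2) vanishes at q ∈ {-2, -1, 3}.
Local minima of A (where A''>0): A(0)=0. Local minima of B: B(-2)=8, B(3)=-117.
So the global minimum of F is A(0) + B(3) + 4 = 0 − 117 + 4 = -113, attained at (0, 3).

(0, 3)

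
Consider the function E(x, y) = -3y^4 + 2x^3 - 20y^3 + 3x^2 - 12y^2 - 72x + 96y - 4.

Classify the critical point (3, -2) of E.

local minimum

The mixed partial ∂²E/∂x∂y is 0, so the Hessian at any point is diag(E_xx, E_yy) = diag(6(2x + 1), -12(3y^2 + 10y + 2)).
At (3, -2): H = diag(42, 72).
Both eigenvalues are positive, so H is positive definite: a local minimum.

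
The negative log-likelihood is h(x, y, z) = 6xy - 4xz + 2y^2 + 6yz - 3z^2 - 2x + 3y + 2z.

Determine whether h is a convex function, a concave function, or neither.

h is quadratic, so its Hessian is the constant matrix H = [[0, 6, -4], [6, 4, 6], [-4, 6, -6]].
Leading principal minors: 0, -36, -136.
Neither pattern holds ⇒ H is indefinite ⇒ neither convex nor concave.

neither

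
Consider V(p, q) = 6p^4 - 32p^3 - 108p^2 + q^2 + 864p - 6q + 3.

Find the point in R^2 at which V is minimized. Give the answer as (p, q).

(-3, 3)

V(p,q) separates as A(p) + B(q) + 3, so its minimum is min A + min B + 3.
A'(p) = 24(p - 4)(p - 3)(p + 3) vanishes at p ∈ {-3, 3, 4}; B'(q) = 2q - 6 vanishes at q ∈ {3}.
Local minima of A (where A''>0): A(-3)=-2214, A(4)=1216. Local minima of B: B(3)=-9.
So the global minimum of V is A(-3) + B(3) + 3 = -2214 − 9 + 3 = -2220, attained at (-3, 3).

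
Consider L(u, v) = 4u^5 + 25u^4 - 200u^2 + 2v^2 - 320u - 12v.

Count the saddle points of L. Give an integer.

2

L separates as a function of u plus a function of v, so ∇L=0 decouples.
∂L/∂u = 20(u - 2)(u + 1)(u + 2)(u + 4) = 0 at u ∈ {-4, -2, -1, 2}; ∂L/∂v = 4(v - 3) = 0 at v ∈ {3}.
The Hessian is diagonal: diag(L_uu, L_vv). Second derivatives: L_uu(-4)=-720, L_uu(-2)=160, L_uu(-1)=-180, L_uu(2)=1440; L_vv(3)=4.
Saddle points occur where the two diagonal entries have opposite signs: (-4, 3), (-1, 3). Count: 2.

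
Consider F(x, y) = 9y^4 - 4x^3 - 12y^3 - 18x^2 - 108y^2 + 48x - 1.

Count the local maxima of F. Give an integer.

1

F separates as a function of x plus a function of y, so ∇F=0 decouples.
∂F/∂x = -12(x - 1)(x + 4) = 0 at x ∈ {-4, 1}; ∂F/∂y = 36y(y - 3)(y + 2) = 0 at y ∈ {-2, 0, 3}.
The Hessian is diagonal: diag(F_xx, F_yy). Second derivatives: F_xx(-4)=60, F_xx(1)=-60; F_yy(-2)=360, F_yy(0)=-216, F_yy(3)=540.
Local maxima occur where both diagonal entries negative: (1, 0). Count: 1.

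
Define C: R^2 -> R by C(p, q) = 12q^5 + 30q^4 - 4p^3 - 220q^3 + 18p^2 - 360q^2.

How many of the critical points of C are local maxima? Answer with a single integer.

2

C separates as a function of p plus a function of q, so ∇C=0 decouples.
∂C/∂p = -12p(p - 3) = 0 at p ∈ {0, 3}; ∂C/∂q = 60q(q - 3)(q + 1)(q + 4) = 0 at q ∈ {-4, -1, 0, 3}.
The Hessian is diagonal: diag(C_pp, C_qq). Second derivatives: C_pp(0)=36, C_pp(3)=-36; C_qq(-4)=-5040, C_qq(-1)=720, C_qq(0)=-720, C_qq(3)=5040.
Local maxima occur where both diagonal entries negative: (3, -4), (3, 0). Count: 2.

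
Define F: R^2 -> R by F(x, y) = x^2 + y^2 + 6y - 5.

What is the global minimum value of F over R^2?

F(x,y) separates as P(x) + Q(y) − 5, so its minimum is min P + min Q − 5.
P'(x) = 2x vanishes at x ∈ {0}; Q'(y) = 2y + 6 vanishes at y ∈ {-3}.
Local minima of P (where P''>0): P(0)=0. Local minima of Q: Q(-3)=-9.
So the global minimum of F is P(0) + Q(-3) − 5 = 0 − 9 − 5 = -14, attained at (0, -3).

-14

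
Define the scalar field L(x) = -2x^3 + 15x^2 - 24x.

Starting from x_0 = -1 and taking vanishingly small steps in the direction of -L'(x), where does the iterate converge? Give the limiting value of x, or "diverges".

L'(x) = -6(x - 4)(x - 1), so L'(-1) = -60.
Gradient descent moves in the -L' direction, i.e. x is increasing.
The nearest critical point in that direction is x = 1, where L'' = 18 > 0 (a local minimum). The iterate converges there.

1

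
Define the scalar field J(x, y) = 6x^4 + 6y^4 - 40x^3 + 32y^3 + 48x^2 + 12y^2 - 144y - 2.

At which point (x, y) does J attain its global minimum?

J(x,y) separates as P(x) + Q(y) − 2, so its minimum is min P + min Q − 2.
P'(x) = 24x(x - 4)(x - 1) vanishes at x ∈ {0, 1, 4}; Q'(y) = 24(y - 1)(y + 2)(y + 3) vanishes at y ∈ {-3, -2, 1}.
Local minima of P (where P''>0): P(0)=0, P(4)=-256. Local minima of Q: Q(-3)=162, Q(1)=-94.
So the global minimum of J is P(4) + Q(1) − 2 = -256 − 94 − 2 = -352, attained at (4, 1).

(4, 1)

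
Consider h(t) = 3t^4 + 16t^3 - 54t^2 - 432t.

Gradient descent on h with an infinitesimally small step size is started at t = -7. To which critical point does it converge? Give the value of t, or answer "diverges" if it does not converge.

h'(t) = 12(t - 3)(t + 3)(t + 4), so h'(-7) = -1440.
Gradient descent moves in the -h' direction, i.e. t is increasing.
The nearest critical point in that direction is t = -4, where h'' = 84 > 0 (a local minimum). The iterate converges there.

-4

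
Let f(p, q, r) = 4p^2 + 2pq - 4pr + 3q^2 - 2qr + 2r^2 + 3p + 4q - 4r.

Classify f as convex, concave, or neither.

f is quadratic, so its Hessian is the constant matrix H = [[8, 2, -4], [2, 6, -2], [-4, -2, 4]].
Leading principal minors: 8, 44, 80.
All positive ⇒ H ≻ 0 ⇒ convex.

convex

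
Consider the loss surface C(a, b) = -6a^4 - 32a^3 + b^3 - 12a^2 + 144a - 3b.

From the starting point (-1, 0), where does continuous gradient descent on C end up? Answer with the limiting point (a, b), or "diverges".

(-2, 1)

C is separable, so gradient descent decouples: a follows -∂C/∂a, b follows -∂C/∂b.
∂C/∂a = -24(a - 1)(a + 2)(a + 3); at a=-1 this is 96, so a decreases.
∂C/∂b = 3(b - 1)(b + 1); at b=0 this is -3, so b increases.
a converges to its nearest critical value -2 (a local min of the a-part); b converges to 1. The iterate converges to (-2, 1).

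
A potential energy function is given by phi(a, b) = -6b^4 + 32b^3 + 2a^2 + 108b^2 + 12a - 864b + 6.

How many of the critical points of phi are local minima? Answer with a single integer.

phi separates as a function of a plus a function of b, so ∇phi=0 decouples.
∂phi/∂a = 4(a + 3) = 0 at a ∈ {-3}; ∂phi/∂b = -24(b - 4)(b - 3)(b + 3) = 0 at b ∈ {-3, 3, 4}.
The Hessian is diagonal: diag(phi_aa, phi_bb). Second derivatives: phi_aa(-3)=4; phi_bb(-3)=-1008, phi_bb(3)=144, phi_bb(4)=-168.
Local minima occur where both diagonal entries positive: (-3, 3). Count: 1.

1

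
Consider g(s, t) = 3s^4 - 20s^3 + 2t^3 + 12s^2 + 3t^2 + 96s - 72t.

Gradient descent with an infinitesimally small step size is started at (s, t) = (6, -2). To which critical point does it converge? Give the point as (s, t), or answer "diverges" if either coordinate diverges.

(4, 3)

g is separable, so gradient descent decouples: s follows -∂g/∂s, t follows -∂g/∂t.
∂g/∂s = 12(s - 4)(s - 2)(s + 1); at s=6 this is 672, so s decreases.
∂g/∂t = 6(t - 3)(t + 4); at t=-2 this is -60, so t increases.
s converges to its nearest critical value 4 (a local min of the s-part); t converges to 3. The iterate converges to (4, 3).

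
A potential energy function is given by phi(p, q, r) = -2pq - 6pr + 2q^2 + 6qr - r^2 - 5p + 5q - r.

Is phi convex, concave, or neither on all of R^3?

phi is quadratic, so its Hessian is the constant matrix H = [[0, -2, -6], [-2, 4, 6], [-6, 6, -2]].
Leading principal minors: 0, -4, 8.
Neither pattern holds ⇒ H is indefinite ⇒ neither convex nor concave.

neither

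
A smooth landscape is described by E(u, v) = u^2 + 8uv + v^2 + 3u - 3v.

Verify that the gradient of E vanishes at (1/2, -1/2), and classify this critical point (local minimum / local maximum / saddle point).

∇E = (2u + 8v + 3, 8u + 2v - 3); substituting (1/2, -1/2) gives ∇E = (0, 0), so (1/2, -1/2) is indeed a critical point.
The Hessian of E is constant: H = [[2, 8], [8, 2]].
det(H) = 2·2 − 8² = -60.
Since det(H) < 0, H is indefinite and the critical point is a saddle point.

saddle point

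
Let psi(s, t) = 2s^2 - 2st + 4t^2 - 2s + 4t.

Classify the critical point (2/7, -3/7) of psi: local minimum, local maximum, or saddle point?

The Hessian of psi is constant: H = [[4, -2], [-2, 8]].
det(H) = 4·8 − (-2)² = 28.
det(H) > 0 and tr(H) = 12 > 0, so H is positive definite and the point is a local minimum.

local minimum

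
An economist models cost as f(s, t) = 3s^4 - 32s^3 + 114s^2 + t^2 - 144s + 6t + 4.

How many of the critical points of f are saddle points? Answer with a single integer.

1

f separates as a function of s plus a function of t, so ∇f=0 decouples.
∂f/∂s = 12(s - 4)(s - 3)(s - 1) = 0 at s ∈ {1, 3, 4}; ∂f/∂t = 2(t + 3) = 0 at t ∈ {-3}.
The Hessian is diagonal: diag(f_ss, f_tt). Second derivatives: f_ss(1)=72, f_ss(3)=-24, f_ss(4)=36; f_tt(-3)=2.
Saddle points occur where the two diagonal entries have opposite signs: (3, -3). Count: 1.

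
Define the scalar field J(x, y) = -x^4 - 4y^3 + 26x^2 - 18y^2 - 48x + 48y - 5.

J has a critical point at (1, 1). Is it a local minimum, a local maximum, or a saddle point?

The mixed partial ∂²J/∂x∂y is 0, so the Hessian at any point is diag(J_xx, J_yy) = diag(4(-3x^2 + 13), -12(2y + 3)).
At (1, 1): H = diag(40, -60).
The eigenvalues have opposite signs, so H is indefinite: a saddle point.

saddle point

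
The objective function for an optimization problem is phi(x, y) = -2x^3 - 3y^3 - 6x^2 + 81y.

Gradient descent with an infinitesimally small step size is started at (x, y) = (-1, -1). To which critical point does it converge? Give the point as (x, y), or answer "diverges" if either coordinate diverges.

(-2, -3)

phi is separable, so gradient descent decouples: x follows -∂phi/∂x, y follows -∂phi/∂y.
∂phi/∂x = -6x(x + 2); at x=-1 this is 6, so x decreases.
∂phi/∂y = -9(y - 3)(y + 3); at y=-1 this is 72, so y decreases.
x converges to its nearest critical value -2 (a local min of the x-part); y converges to -3. The iterate converges to (-2, -3).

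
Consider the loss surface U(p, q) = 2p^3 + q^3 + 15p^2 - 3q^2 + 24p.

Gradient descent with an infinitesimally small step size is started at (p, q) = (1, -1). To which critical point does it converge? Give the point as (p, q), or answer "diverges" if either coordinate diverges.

U is separable, so gradient descent decouples: p follows -∂U/∂p, q follows -∂U/∂q.
∂U/∂p = 6(p + 1)(p + 4); at p=1 this is 60, so p decreases.
∂U/∂q = 3q(q - 2); at q=-1 this is 9, so q decreases.
The q-coordinate has no critical point in that direction and runs off to infinity.

diverges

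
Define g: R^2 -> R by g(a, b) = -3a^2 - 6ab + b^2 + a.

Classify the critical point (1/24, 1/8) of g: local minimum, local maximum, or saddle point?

The Hessian of g is constant: H = [[-6, -6], [-6, 2]].
det(H) = (-6)·2 − (-6)² = -48.
Since det(H) < 0, H is indefinite and the critical point is a saddle point.

saddle point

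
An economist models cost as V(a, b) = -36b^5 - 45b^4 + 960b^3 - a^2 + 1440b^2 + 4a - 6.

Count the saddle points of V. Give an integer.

V separates as a function of a plus a function of b, so ∇V=0 decouples.
∂V/∂a = -2(a - 2) = 0 at a ∈ {2}; ∂V/∂b = -180b(b - 4)(b + 1)(b + 4) = 0 at b ∈ {-4, -1, 0, 4}.
The Hessian is diagonal: diag(V_aa, V_bb). Second derivatives: V_aa(2)=-2; V_bb(-4)=17280, V_bb(-1)=-2700, V_bb(0)=2880, V_bb(4)=-28800.
Saddle points occur where the two diagonal entries have opposite signs: (2, -4), (2, 0). Count: 2.

2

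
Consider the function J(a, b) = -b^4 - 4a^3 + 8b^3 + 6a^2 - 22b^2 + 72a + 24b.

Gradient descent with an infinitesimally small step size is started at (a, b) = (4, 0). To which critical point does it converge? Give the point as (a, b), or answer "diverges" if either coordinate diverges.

J is separable, so gradient descent decouples: a follows -∂J/∂a, b follows -∂J/∂b.
∂J/∂a = -12(a - 3)(a + 2); at a=4 this is -72, so a increases.
∂J/∂b = -4(b - 3)(b - 2)(b - 1); at b=0 this is 24, so b decreases.
The a-coordinate has no critical point in that direction and runs off to infinity.

diverges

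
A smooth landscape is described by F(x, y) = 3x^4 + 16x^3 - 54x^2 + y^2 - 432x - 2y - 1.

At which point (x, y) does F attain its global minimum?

(3, 1)

F(x,y) separates as P(x) + Q(y) − 1, so its minimum is min P + min Q − 1.
P'(x) = 12(x - 3)(x + 3)(x + 4) vanishes at x ∈ {-4, -3, 3}; Q'(y) = 2y - 2 vanishes at y ∈ {1}.
Local minima of P (where P''>0): P(-4)=608, P(3)=-1107. Local minima of Q: Q(1)=-1.
So the global minimum of F is P(3) + Q(1) − 1 = -1107 − 1 − 1 = -1109, attained at (3, 1).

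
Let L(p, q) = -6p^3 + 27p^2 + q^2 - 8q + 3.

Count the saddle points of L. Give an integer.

1

L separates as a function of p plus a function of q, so ∇L=0 decouples.
∂L/∂p = -18p(p - 3) = 0 at p ∈ {0, 3}; ∂L/∂q = 2(q - 4) = 0 at q ∈ {4}.
The Hessian is diagonal: diag(L_pp, L_qq). Second derivatives: L_pp(0)=54, L_pp(3)=-54; L_qq(4)=2.
Saddle points occur where the two diagonal entries have opposite signs: (3, 4). Count: 1.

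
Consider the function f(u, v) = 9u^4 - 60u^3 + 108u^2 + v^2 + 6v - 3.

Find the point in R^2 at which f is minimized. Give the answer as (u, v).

(0, -3)

f(u,v) separates as P(u) + Q(v) − 3, so its minimum is min P + min Q − 3.
P'(u) = 36u(u - 3)(u - 2) vanishes at u ∈ {0, 2, 3}; Q'(v) = 2v + 6 vanishes at v ∈ {-3}.
Local minima of P (where P''>0): P(0)=0, P(3)=81. Local minima of Q: Q(-3)=-9.
So the global minimum of f is P(0) + Q(-3) − 3 = 0 − 9 − 3 = -12, attained at (0, -3).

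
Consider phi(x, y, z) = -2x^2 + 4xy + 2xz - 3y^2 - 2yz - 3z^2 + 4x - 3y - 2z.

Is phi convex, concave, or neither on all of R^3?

phi is quadratic, so its Hessian is the constant matrix H = [[-4, 4, 2], [4, -6, -2], [2, -2, -6]].
Leading principal minors: -4, 8, -40.
Signs alternate −, +, − ⇒ H ≺ 0 ⇒ concave.

concave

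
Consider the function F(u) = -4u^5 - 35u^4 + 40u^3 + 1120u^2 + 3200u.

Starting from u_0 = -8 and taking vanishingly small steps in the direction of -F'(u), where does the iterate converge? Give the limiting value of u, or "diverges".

F'(u) = -20(u - 4)(u + 2)(u + 4)(u + 5), so F'(-8) = -17280.
Gradient descent moves in the -F' direction, i.e. u is increasing.
The nearest critical point in that direction is u = -5, where F'' = 540 > 0 (a local minimum). The iterate converges there.

-5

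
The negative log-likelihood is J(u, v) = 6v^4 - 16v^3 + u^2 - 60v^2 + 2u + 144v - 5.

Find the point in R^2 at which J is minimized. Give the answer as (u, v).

(-1, -2)

J(u,v) separates as P(u) + Q(v) − 5, so its minimum is min P + min Q − 5.
P'(u) = 2u + 2 vanishes at u ∈ {-1}; Q'(v) = 24(v - 3)(v - 1)(v + 2) vanishes at v ∈ {-2, 1, 3}.
Local minima of P (where P''>0): P(-1)=-1. Local minima of Q: Q(-2)=-304, Q(3)=-54.
So the global minimum of J is P(-1) + Q(-2) − 5 = -1 − 304 − 5 = -310, attained at (-1, -2).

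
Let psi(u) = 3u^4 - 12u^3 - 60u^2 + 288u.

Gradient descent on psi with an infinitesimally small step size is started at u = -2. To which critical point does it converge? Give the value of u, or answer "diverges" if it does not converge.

psi'(u) = 12(u - 4)(u - 2)(u + 3), so psi'(-2) = 288.
Gradient descent moves in the -psi' direction, i.e. u is decreasing.
The nearest critical point in that direction is u = -3, where psi'' = 420 > 0 (a local minimum). The iterate converges there.

-3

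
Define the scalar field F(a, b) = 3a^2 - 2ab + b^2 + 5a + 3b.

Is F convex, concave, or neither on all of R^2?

convex

F is quadratic, so its Hessian is the constant matrix H = [[6, -2], [-2, 2]].
det(H) = 8, tr(H) = 8.
det(H) > 0 and tr(H) > 0, so H is positive definite everywhere: convex.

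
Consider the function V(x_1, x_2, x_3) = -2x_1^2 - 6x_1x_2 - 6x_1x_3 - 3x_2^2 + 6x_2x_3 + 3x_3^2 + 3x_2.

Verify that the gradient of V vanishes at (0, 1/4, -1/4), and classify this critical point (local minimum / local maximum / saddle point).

saddle point

∇V = (-4x_1 - 6x_2 - 6x_3, -6x_1 - 6x_2 + 6x_3 + 3, -6x_1 + 6x_2 + 6x_3); substituting (0, 1/4, -1/4) gives ∇V = (0, 0, 0), so (0, 1/4, -1/4) is indeed a critical point.
The Hessian is constant: H = [[-4, -6, -6], [-6, -6, 6], [-6, 6, 6]].
Leading principal minors: Δ₁ = -4, Δ₂ = -12, Δ₃ = 720.
The minors fit neither the all-positive nor the alternating-sign pattern, so H is indefinite: a saddle point.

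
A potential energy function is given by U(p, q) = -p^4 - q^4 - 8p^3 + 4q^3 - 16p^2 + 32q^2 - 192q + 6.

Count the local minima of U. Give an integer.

1

U separates as a function of p plus a function of q, so ∇U=0 decouples.
∂U/∂p = -4p(p + 2)(p + 4) = 0 at p ∈ {-4, -2, 0}; ∂U/∂q = -4(q - 4)(q - 3)(q + 4) = 0 at q ∈ {-4, 3, 4}.
The Hessian is diagonal: diag(U_pp, U_qq). Second derivatives: U_pp(-4)=-32, U_pp(-2)=16, U_pp(0)=-32; U_qq(-4)=-224, U_qq(3)=28, U_qq(4)=-32.
Local minima occur where both diagonal entries positive: (-2, 3). Count: 1.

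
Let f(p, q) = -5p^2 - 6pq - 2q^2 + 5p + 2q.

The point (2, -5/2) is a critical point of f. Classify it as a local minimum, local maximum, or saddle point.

local maximum

The Hessian of f is constant: H = [[-10, -6], [-6, -4]].
det(H) = (-10)·(-4) − (-6)² = 4.
det(H) > 0 and tr(H) = -14 < 0, so H is negative definite and the point is a local maximum.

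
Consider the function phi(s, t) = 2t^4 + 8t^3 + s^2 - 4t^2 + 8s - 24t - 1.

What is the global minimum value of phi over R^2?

phi(s,t) separates as P(s) + Q(t) − 1, so its minimum is min P + min Q − 1.
P'(s) = 2s + 8 vanishes at s ∈ {-4}; Q'(t) = 8(t - 1)(t + 1)(t + 3) vanishes at t ∈ {-3, -1, 1}.
Local minima of P (where P''>0): P(-4)=-16. Local minima of Q: Q(-3)=-18, Q(1)=-18.
So the global minimum of phi is P(-4) + Q(-3) − 1 = -16 − 18 − 1 = -35, attained at (-4, -3).

-35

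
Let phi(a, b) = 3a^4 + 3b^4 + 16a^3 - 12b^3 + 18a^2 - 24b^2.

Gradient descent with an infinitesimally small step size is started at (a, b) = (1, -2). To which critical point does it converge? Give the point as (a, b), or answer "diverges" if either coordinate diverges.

phi is separable, so gradient descent decouples: a follows -∂phi/∂a, b follows -∂phi/∂b.
∂phi/∂a = 12a(a + 1)(a + 3); at a=1 this is 96, so a decreases.
∂phi/∂b = 12b(b - 4)(b + 1); at b=-2 this is -144, so b increases.
a converges to its nearest critical value 0 (a local min of the a-part); b converges to -1. The iterate converges to (0, -1).

(0, -1)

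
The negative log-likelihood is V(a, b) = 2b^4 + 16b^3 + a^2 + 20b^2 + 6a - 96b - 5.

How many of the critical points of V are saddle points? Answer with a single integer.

V separates as a function of a plus a function of b, so ∇V=0 decouples.
∂V/∂a = 2(a + 3) = 0 at a ∈ {-3}; ∂V/∂b = 8(b - 1)(b + 3)(b + 4) = 0 at b ∈ {-4, -3, 1}.
The Hessian is diagonal: diag(V_aa, V_bb). Second derivatives: V_aa(-3)=2; V_bb(-4)=40, V_bb(-3)=-32, V_bb(1)=160.
Saddle points occur where the two diagonal entries have opposite signs: (-3, -3). Count: 1.

1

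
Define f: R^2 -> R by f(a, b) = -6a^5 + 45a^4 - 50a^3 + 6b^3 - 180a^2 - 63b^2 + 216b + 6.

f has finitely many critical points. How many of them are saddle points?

4

f separates as a function of a plus a function of b, so ∇f=0 decouples.
∂f/∂a = -30a(a - 4)(a - 3)(a + 1) = 0 at a ∈ {-1, 0, 3, 4}; ∂f/∂b = 18(b - 4)(b - 3) = 0 at b ∈ {3, 4}.
The Hessian is diagonal: diag(f_aa, f_bb). Second derivatives: f_aa(-1)=600, f_aa(0)=-360, f_aa(3)=360, f_aa(4)=-600; f_bb(3)=-18, f_bb(4)=18.
Saddle points occur where the two diagonal entries have opposite signs: (-1, 3), (0, 4), (3, 3), (4, 4). Count: 4.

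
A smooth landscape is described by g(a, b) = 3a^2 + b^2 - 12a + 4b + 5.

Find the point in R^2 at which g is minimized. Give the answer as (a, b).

g(a,b) separates as P(a) + Q(b) + 5, so its minimum is min P + min Q + 5.
P'(a) = 6a - 12 vanishes at a ∈ {2}; Q'(b) = 2b + 4 vanishes at b ∈ {-2}.
Local minima of P (where P''>0): P(2)=-12. Local minima of Q: Q(-2)=-4.
So the global minimum of g is P(2) + Q(-2) + 5 = -12 − 4 + 5 = -11, attained at (2, -2).

(2, -2)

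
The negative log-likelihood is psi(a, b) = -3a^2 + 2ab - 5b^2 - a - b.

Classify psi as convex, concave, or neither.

concave

psi is quadratic, so its Hessian is the constant matrix H = [[-6, 2], [2, -10]].
det(H) = 56, tr(H) = -16.
det(H) > 0 and tr(H) < 0, so H is negative definite everywhere: concave.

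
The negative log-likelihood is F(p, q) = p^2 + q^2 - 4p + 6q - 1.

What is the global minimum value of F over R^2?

-14

F(p,q) separates as A(p) + B(q) − 1, so its minimum is min A + min B − 1.
A'(p) = 2p - 4 vanishes at p ∈ {2}; B'(q) = 2q + 6 vanishes at q ∈ {-3}.
Local minima of A (where A''>0): A(2)=-4. Local minima of B: B(-3)=-9.
So the global minimum of F is A(2) + B(-3) − 1 = -4 − 9 − 1 = -14, attained at (2, -3).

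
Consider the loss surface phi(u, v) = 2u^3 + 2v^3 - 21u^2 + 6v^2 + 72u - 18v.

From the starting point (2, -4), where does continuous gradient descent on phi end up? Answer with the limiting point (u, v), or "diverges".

phi is separable, so gradient descent decouples: u follows -∂phi/∂u, v follows -∂phi/∂v.
∂phi/∂u = 6(u - 4)(u - 3); at u=2 this is 12, so u decreases.
∂phi/∂v = 6(v - 1)(v + 3); at v=-4 this is 30, so v decreases.
The u-coordinate has no critical point in that direction and runs off to infinity.

diverges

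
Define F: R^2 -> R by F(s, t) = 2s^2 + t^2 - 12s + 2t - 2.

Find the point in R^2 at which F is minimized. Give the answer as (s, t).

F(s,t) separates as P(s) + Q(t) − 2, so its minimum is min P + min Q − 2.
P'(s) = 4s - 12 vanishes at s ∈ {3}; Q'(t) = 2(t + 1) vanishes at t ∈ {-1}.
Local minima of P (where P''>0): P(3)=-18. Local minima of Q: Q(-1)=-1.
So the global minimum of F is P(3) + Q(-1) − 2 = -18 − 1 − 2 = -21, attained at (3, -1).

(3, -1)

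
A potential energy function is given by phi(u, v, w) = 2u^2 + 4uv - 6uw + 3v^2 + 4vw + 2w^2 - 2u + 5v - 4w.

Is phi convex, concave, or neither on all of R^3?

phi is quadratic, so its Hessian is the constant matrix H = [[4, 4, -6], [4, 6, 4], [-6, 4, 4]].
Leading principal minors: 4, 8, -440.
Neither pattern holds ⇒ H is indefinite ⇒ neither convex nor concave.

neither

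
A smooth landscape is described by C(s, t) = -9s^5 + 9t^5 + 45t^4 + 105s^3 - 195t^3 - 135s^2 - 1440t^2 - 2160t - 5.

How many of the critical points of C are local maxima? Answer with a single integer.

C separates as a function of s plus a function of t, so ∇C=0 decouples.
∂C/∂s = -45s(s - 2)(s - 1)(s + 3) = 0 at s ∈ {-3, 0, 1, 2}; ∂C/∂t = 45(t - 4)(t + 1)(t + 3)(t + 4) = 0 at t ∈ {-4, -3, -1, 4}.
The Hessian is diagonal: diag(C_ss, C_tt). Second derivatives: C_ss(-3)=2700, C_ss(0)=-270, C_ss(1)=180, C_ss(2)=-450; C_tt(-4)=-1080, C_tt(-3)=630, C_tt(-1)=-1350, C_tt(4)=12600.
Local maxima occur where both diagonal entries negative: (0, -4), (0, -1), (2, -4), (2, -1). Count: 4.

4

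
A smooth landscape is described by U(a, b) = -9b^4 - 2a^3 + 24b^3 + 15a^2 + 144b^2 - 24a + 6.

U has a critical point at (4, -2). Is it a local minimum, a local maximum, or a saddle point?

local maximum

The mixed partial ∂²U/∂a∂b is 0, so the Hessian at any point is diag(U_aa, U_bb) = diag(6(-2a + 5), 36(-3b^2 + 4b + 8)).
At (4, -2): H = diag(-18, -432).
Both eigenvalues are negative, so H is negative definite: a local maximum.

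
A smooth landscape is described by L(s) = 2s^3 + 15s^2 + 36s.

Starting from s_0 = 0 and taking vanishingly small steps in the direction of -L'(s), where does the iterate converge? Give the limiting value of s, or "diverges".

-2

L'(s) = 6(s + 2)(s + 3), so L'(0) = 36.
Gradient descent moves in the -L' direction, i.e. s is decreasing.
The nearest critical point in that direction is s = -2, where L'' = 6 > 0 (a local minimum). The iterate converges there.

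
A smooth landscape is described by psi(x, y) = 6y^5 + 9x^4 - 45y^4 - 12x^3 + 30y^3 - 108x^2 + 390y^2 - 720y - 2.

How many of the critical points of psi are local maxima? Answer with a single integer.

2

psi separates as a function of x plus a function of y, so ∇psi=0 decouples.
∂psi/∂x = 36x(x - 3)(x + 2) = 0 at x ∈ {-2, 0, 3}; ∂psi/∂y = 30(y - 4)(y - 3)(y - 1)(y + 2) = 0 at y ∈ {-2, 1, 3, 4}.
The Hessian is diagonal: diag(psi_xx, psi_yy). Second derivatives: psi_xx(-2)=360, psi_xx(0)=-216, psi_xx(3)=540; psi_yy(-2)=-2700, psi_yy(1)=540, psi_yy(3)=-300, psi_yy(4)=540.
Local maxima occur where both diagonal entries negative: (0, -2), (0, 3). Count: 2.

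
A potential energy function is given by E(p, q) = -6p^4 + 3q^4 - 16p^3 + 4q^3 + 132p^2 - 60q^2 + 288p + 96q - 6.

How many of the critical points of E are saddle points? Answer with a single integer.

5

E separates as a function of p plus a function of q, so ∇E=0 decouples.
∂E/∂p = -24(p - 3)(p + 1)(p + 4) = 0 at p ∈ {-4, -1, 3}; ∂E/∂q = 12(q - 2)(q - 1)(q + 4) = 0 at q ∈ {-4, 1, 2}.
The Hessian is diagonal: diag(E_pp, E_qq). Second derivatives: E_pp(-4)=-504, E_pp(-1)=288, E_pp(3)=-672; E_qq(-4)=360, E_qq(1)=-60, E_qq(2)=72.
Saddle points occur where the two diagonal entries have opposite signs: (-4, -4), (-4, 2), (-1, 1), (3, -4), (3, 2). Count: 5.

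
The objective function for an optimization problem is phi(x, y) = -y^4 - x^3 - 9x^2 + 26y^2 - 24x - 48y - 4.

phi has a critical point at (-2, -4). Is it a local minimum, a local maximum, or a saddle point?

local maximum

The mixed partial ∂²phi/∂x∂y is 0, so the Hessian at any point is diag(phi_xx, phi_yy) = diag(-6(x + 3), 4(-3y^2 + 13)).
At (-2, -4): H = diag(-6, -140).
Both eigenvalues are negative, so H is negative definite: a local maximum.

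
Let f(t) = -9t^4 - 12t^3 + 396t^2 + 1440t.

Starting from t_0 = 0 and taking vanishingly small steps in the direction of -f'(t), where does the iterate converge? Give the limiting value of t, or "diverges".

-2

f'(t) = -36(t - 5)(t + 2)(t + 4), so f'(0) = 1440.
Gradient descent moves in the -f' direction, i.e. t is decreasing.
The nearest critical point in that direction is t = -2, where f'' = 504 > 0 (a local minimum). The iterate converges there.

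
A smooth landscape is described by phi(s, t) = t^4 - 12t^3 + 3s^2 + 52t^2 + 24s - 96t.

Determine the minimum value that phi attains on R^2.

phi(s,t) separates as P(s) + Q(t), so its minimum is min P + min Q.
P'(s) = 6s + 24 vanishes at s ∈ {-4}; Q'(t) = 4(t - 4)(t - 3)(t - 2) vanishes at t ∈ {2, 3, 4}.
Local minima of P (where P''>0): P(-4)=-48. Local minima of Q: Q(2)=-64, Q(4)=-64.
So the global minimum of phi is P(-4) + Q(2) = -48 − 64 = -112, attained at (-4, 2).

-112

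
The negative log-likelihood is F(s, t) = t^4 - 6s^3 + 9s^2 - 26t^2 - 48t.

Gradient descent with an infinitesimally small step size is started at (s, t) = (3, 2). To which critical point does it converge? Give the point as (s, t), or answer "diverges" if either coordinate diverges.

diverges

F is separable, so gradient descent decouples: s follows -∂F/∂s, t follows -∂F/∂t.
∂F/∂s = -18s(s - 1); at s=3 this is -108, so s increases.
∂F/∂t = 4(t - 4)(t + 1)(t + 3); at t=2 this is -120, so t increases.
The s-coordinate has no critical point in that direction and runs off to infinity.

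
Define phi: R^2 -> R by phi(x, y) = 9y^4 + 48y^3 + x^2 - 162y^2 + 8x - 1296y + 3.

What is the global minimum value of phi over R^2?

phi(x,y) separates as P(x) + Q(y) + 3, so its minimum is min P + min Q + 3.
P'(x) = 2x + 8 vanishes at x ∈ {-4}; Q'(y) = 36(y - 3)(y + 3)(y + 4) vanishes at y ∈ {-4, -3, 3}.
Local minima of P (where P''>0): P(-4)=-16. Local minima of Q: Q(-4)=1824, Q(3)=-3321.
So the global minimum of phi is P(-4) + Q(3) + 3 = -16 − 3321 + 3 = -3334, attained at (-4, 3).

-3334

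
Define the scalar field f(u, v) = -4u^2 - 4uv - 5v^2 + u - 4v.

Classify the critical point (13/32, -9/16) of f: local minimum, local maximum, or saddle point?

local maximum

The Hessian of f is constant: H = [[-8, -4], [-4, -10]].
det(H) = (-8)·(-10) − (-4)² = 64.
det(H) > 0 and tr(H) = -18 < 0, so H is negative definite and the point is a local maximum.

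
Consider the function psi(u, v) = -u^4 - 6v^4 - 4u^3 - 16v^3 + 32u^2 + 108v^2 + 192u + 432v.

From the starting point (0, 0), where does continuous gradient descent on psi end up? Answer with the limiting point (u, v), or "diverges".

(-3, -2)

psi is separable, so gradient descent decouples: u follows -∂psi/∂u, v follows -∂psi/∂v.
∂psi/∂u = -4(u - 4)(u + 3)(u + 4); at u=0 this is 192, so u decreases.
∂psi/∂v = -24(v - 3)(v + 2)(v + 3); at v=0 this is 432, so v decreases.
u converges to its nearest critical value -3 (a local min of the u-part); v converges to -2. The iterate converges to (-3, -2).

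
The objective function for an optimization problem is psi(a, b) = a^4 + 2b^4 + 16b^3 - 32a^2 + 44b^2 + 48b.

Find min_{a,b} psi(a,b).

-274

psi(a,b) separates as P(a) + Q(b), so its minimum is min P + min Q.
P'(a) = 4a(a - 4)(a + 4) vanishes at a ∈ {-4, 0, 4}; Q'(b) = 8(b + 1)(b + 2)(b + 3) vanishes at b ∈ {-3, -2, -1}.
Local minima of P (where P''>0): P(-4)=-256, P(4)=-256. Local minima of Q: Q(-3)=-18, Q(-1)=-18.
So the global minimum of psi is P(-4) + Q(-3) = -256 − 18 = -274, attained at (-4, -3).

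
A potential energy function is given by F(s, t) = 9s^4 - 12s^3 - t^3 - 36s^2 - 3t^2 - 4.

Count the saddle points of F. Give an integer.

F separates as a function of s plus a function of t, so ∇F=0 decouples.
∂F/∂s = 36s(s - 2)(s + 1) = 0 at s ∈ {-1, 0, 2}; ∂F/∂t = -3t(t + 2) = 0 at t ∈ {-2, 0}.
The Hessian is diagonal: diag(F_ss, F_tt). Second derivatives: F_ss(-1)=108, F_ss(0)=-72, F_ss(2)=216; F_tt(-2)=6, F_tt(0)=-6.
Saddle points occur where the two diagonal entries have opposite signs: (-1, 0), (0, -2), (2, 0). Count: 3.

3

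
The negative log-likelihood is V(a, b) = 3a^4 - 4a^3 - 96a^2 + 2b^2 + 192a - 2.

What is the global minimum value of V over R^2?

V(a,b) separates as P(a) + Q(b) − 2, so its minimum is min P + min Q − 2.
P'(a) = 12(a - 4)(a - 1)(a + 4) vanishes at a ∈ {-4, 1, 4}; Q'(b) = 4b vanishes at b ∈ {0}.
Local minima of P (where P''>0): P(-4)=-1280, P(4)=-256. Local minima of Q: Q(0)=0.
So the global minimum of V is P(-4) + Q(0) − 2 = -1280 + 0 − 2 = -1282, attained at (-4, 0).

-1282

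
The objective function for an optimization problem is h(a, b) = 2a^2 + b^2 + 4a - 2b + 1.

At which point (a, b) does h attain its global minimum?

h(a,b) separates as P(a) + Q(b) + 1, so its minimum is min P + min Q + 1.
P'(a) = 4a + 4 vanishes at a ∈ {-1}; Q'(b) = 2b - 2 vanishes at b ∈ {1}.
Local minima of P (where P''>0): P(-1)=-2. Local minima of Q: Q(1)=-1.
So the global minimum of h is P(-1) + Q(1) + 1 = -2 − 1 + 1 = -2, attained at (-1, 1).

(-1, 1)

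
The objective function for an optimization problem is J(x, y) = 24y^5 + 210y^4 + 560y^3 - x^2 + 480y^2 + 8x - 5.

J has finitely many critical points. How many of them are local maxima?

2

J separates as a function of x plus a function of y, so ∇J=0 decouples.
∂J/∂x = -2(x - 4) = 0 at x ∈ {4}; ∂J/∂y = 120y(y + 1)(y + 2)(y + 4) = 0 at y ∈ {-4, -2, -1, 0}.
The Hessian is diagonal: diag(J_xx, J_yy). Second derivatives: J_xx(4)=-2; J_yy(-4)=-2880, J_yy(-2)=480, J_yy(-1)=-360, J_yy(0)=960.
Local maxima occur where both diagonal entries negative: (4, -4), (4, -1). Count: 2.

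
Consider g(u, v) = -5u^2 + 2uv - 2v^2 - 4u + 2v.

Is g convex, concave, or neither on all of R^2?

concave

g is quadratic, so its Hessian is the constant matrix H = [[-10, 2], [2, -4]].
det(H) = 36, tr(H) = -14.
det(H) > 0 and tr(H) < 0, so H is negative definite everywhere: concave.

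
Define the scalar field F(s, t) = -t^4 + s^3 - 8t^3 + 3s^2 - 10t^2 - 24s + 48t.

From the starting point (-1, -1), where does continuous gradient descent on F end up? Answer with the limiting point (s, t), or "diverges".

(2, -3)

F is separable, so gradient descent decouples: s follows -∂F/∂s, t follows -∂F/∂t.
∂F/∂s = 3(s - 2)(s + 4); at s=-1 this is -27, so s increases.
∂F/∂t = -4(t - 1)(t + 3)(t + 4); at t=-1 this is 48, so t decreases.
s converges to its nearest critical value 2 (a local min of the s-part); t converges to -3. The iterate converges to (2, -3).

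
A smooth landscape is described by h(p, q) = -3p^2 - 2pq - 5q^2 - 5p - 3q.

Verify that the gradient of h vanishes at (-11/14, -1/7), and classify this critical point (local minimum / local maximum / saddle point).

local maximum

∇h = (-6p - 2q - 5, -2p - 10q - 3); substituting (-11/14, -1/7) gives ∇h = (0, 0), so (-11/14, -1/7) is indeed a critical point.
The Hessian of h is constant: H = [[-6, -2], [-2, -10]].
det(H) = (-6)·(-10) − (-2)² = 56.
det(H) > 0 and tr(H) = -16 < 0, so H is negative definite and the point is a local maximum.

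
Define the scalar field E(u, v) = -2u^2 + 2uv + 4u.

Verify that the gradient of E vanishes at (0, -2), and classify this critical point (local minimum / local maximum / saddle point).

saddle point

∇E = (-4u + 2v + 4, 2u); substituting (0, -2) gives ∇E = (0, 0), so (0, -2) is indeed a critical point.
The Hessian of E is constant: H = [[-4, 2], [2, 0]].
det(H) = (-4)·0 − 2² = -4.
Since det(H) < 0, H is indefinite and the critical point is a saddle point.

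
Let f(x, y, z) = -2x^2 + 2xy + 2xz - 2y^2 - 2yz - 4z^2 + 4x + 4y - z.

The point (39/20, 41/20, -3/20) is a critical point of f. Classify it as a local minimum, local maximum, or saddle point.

local maximum

The Hessian is constant: H = [[-4, 2, 2], [2, -4, -2], [2, -2, -8]].
Leading principal minors: Δ₁ = -4, Δ₂ = 12, Δ₃ = -80.
The minors alternate sign starting negative (−, +, −), so H is negative definite: a local maximum.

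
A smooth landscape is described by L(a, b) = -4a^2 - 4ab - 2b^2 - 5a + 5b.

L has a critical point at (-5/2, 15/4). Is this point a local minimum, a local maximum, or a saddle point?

The Hessian of L is constant: H = [[-8, -4], [-4, -4]].
det(H) = (-8)·(-4) − (-4)² = 16.
det(H) > 0 and tr(H) = -12 < 0, so H is negative definite and the point is a local maximum.

local maximum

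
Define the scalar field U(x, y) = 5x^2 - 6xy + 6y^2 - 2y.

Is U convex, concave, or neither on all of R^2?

U is quadratic, so its Hessian is the constant matrix H = [[10, -6], [-6, 12]].
det(H) = 84, tr(H) = 22.
det(H) > 0 and tr(H) > 0, so H is positive definite everywhere: convex.

convex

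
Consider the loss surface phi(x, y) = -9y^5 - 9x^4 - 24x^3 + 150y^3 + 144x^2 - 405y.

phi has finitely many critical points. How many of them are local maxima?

4

phi separates as a function of x plus a function of y, so ∇phi=0 decouples.
∂phi/∂x = -36x(x - 2)(x + 4) = 0 at x ∈ {-4, 0, 2}; ∂phi/∂y = -45(y - 3)(y - 1)(y + 1)(y + 3) = 0 at y ∈ {-3, -1, 1, 3}.
The Hessian is diagonal: diag(phi_xx, phi_yy). Second derivatives: phi_xx(-4)=-864, phi_xx(0)=288, phi_xx(2)=-432; phi_yy(-3)=2160, phi_yy(-1)=-720, phi_yy(1)=720, phi_yy(3)=-2160.
Local maxima occur where both diagonal entries negative: (-4, -1), (-4, 3), (2, -1), (2, 3). Count: 4.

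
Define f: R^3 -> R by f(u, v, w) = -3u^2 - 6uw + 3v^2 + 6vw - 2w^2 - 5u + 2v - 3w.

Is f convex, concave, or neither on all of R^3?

f is quadratic, so its Hessian is the constant matrix H = [[-6, 0, -6], [0, 6, 6], [-6, 6, -4]].
Leading principal minors: -6, -36, 144.
Neither pattern holds ⇒ H is indefinite ⇒ neither convex nor concave.

neither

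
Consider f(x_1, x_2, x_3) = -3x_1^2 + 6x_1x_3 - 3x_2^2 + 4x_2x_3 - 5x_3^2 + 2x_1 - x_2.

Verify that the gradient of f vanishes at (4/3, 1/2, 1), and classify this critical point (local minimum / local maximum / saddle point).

∇f = (-6x_1 + 6x_3 + 2, -6x_2 + 4x_3 - 1, 6x_1 + 4x_2 - 10x_3); substituting (4/3, 1/2, 1) gives ∇f = (0, 0, 0), so (4/3, 1/2, 1) is indeed a critical point.
The Hessian is constant: H = [[-6, 0, 6], [0, -6, 4], [6, 4, -10]].
Leading principal minors: Δ₁ = -6, Δ₂ = 36, Δ₃ = -48.
The minors alternate sign starting negative (−, +, −), so H is negative definite: a local maximum.

local maximum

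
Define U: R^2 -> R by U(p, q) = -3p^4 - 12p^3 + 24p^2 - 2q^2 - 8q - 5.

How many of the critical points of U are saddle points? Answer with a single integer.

1

U separates as a function of p plus a function of q, so ∇U=0 decouples.
∂U/∂p = -12p(p - 1)(p + 4) = 0 at p ∈ {-4, 0, 1}; ∂U/∂q = -4(q + 2) = 0 at q ∈ {-2}.
The Hessian is diagonal: diag(U_pp, U_qq). Second derivatives: U_pp(-4)=-240, U_pp(0)=48, U_pp(1)=-60; U_qq(-2)=-4.
Saddle points occur where the two diagonal entries have opposite signs: (0, -2). Count: 1.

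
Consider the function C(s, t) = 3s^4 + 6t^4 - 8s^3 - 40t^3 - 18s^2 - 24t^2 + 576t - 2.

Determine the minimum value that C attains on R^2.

-969

C(s,t) separates as P(s) + Q(t) − 2, so its minimum is min P + min Q − 2.
P'(s) = 12s(s - 3)(s + 1) vanishes at s ∈ {-1, 0, 3}; Q'(t) = 24(t - 4)(t - 3)(t + 2) vanishes at t ∈ {-2, 3, 4}.
Local minima of P (where P''>0): P(-1)=-7, P(3)=-135. Local minima of Q: Q(-2)=-832, Q(4)=896.
So the global minimum of C is P(3) + Q(-2) − 2 = -135 − 832 − 2 = -969, attained at (3, -2).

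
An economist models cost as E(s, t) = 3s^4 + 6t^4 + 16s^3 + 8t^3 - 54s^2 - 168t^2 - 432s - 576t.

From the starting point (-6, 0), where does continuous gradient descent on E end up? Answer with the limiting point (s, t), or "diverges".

E is separable, so gradient descent decouples: s follows -∂E/∂s, t follows -∂E/∂t.
∂E/∂s = 12(s - 3)(s + 3)(s + 4); at s=-6 this is -648, so s increases.
∂E/∂t = 24(t - 4)(t + 2)(t + 3); at t=0 this is -576, so t increases.
s converges to its nearest critical value -4 (a local min of the s-part); t converges to 4. The iterate converges to (-4, 4).

(-4, 4)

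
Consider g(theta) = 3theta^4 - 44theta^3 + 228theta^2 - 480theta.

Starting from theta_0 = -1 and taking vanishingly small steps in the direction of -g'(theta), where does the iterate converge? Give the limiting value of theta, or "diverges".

g'(theta) = 12(theta - 5)(theta - 4)(theta - 2), so g'(-1) = -1080.
Gradient descent moves in the -g' direction, i.e. theta is increasing.
The nearest critical point in that direction is theta = 2, where g'' = 72 > 0 (a local minimum). The iterate converges there.

2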